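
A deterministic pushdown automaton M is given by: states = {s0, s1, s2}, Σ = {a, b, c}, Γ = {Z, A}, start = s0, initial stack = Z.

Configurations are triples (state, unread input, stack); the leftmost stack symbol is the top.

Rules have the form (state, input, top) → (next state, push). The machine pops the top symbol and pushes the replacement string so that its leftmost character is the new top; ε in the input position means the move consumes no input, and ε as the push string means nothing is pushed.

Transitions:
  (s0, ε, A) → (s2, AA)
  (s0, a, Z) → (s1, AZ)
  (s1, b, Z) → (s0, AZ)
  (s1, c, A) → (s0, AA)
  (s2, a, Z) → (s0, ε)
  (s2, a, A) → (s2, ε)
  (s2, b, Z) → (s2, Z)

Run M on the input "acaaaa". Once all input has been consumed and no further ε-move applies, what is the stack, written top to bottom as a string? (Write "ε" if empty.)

ε

(s0, acaaaa, Z) ⊢ (s1, caaaa, AZ) ⊢ (s0, aaaa, AAZ) ⊢ (s2, aaaa, AAAZ) ⊢ (s2, aaa, AAZ) ⊢ (s2, aa, AZ) ⊢ (s2, a, Z) ⊢ (s0, ε, ε)
All input consumed in state s0 with stack ε.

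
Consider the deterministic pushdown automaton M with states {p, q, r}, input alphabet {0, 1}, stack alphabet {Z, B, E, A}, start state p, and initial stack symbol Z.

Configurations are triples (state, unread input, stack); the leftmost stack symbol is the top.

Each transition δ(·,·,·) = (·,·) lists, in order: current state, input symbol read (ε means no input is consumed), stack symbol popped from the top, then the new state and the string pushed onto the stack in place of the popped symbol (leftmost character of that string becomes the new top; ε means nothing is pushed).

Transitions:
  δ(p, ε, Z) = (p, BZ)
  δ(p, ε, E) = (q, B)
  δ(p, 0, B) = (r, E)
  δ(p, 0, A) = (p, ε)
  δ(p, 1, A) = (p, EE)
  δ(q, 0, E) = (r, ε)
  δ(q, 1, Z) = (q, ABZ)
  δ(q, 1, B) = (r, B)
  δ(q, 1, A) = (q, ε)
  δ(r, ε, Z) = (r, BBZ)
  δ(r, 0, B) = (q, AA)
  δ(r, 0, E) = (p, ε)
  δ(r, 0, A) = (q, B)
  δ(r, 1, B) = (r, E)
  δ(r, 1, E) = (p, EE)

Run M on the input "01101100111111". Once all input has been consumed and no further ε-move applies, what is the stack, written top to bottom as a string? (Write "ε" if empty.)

(p, 01101100111111, Z) ⊢ (p, 01101100111111, BZ) ⊢ (r, 1101100111111, EZ) ⊢ (p, 101100111111, EEZ) ⊢ (q, 101100111111, BEZ) ⊢ (r, 01100111111, BEZ) ⊢ (q, 1100111111, AAEZ) ⊢ (q, 100111111, AEZ) ⊢ (q, 00111111, EZ) ⊢ (r, 0111111, Z) ⊢ (r, 0111111, BBZ) ⊢ (q, 111111, AABZ) ⊢ (q, 11111, ABZ) ⊢ (q, 1111, BZ) ⊢ (r, 111, BZ) ⊢ (r, 11, EZ) ⊢ (p, 1, EEZ) ⊢ (q, 1, BEZ) ⊢ (r, ε, BEZ)
All input consumed in state r with stack BEZ.

BEZ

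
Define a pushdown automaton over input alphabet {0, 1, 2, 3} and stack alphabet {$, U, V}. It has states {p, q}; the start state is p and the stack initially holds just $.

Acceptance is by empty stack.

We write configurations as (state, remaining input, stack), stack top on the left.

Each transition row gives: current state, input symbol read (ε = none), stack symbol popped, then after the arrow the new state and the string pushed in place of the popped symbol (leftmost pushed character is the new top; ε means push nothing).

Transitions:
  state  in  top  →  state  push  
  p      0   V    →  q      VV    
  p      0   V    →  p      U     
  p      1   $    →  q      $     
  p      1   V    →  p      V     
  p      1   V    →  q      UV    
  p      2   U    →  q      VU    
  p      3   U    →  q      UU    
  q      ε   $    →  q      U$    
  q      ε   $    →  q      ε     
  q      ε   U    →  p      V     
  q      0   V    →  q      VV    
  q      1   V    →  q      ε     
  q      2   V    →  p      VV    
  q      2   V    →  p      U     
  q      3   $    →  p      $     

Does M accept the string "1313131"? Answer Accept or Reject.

Accept

One accepting computation: (p, 1313131, $) ⊢ (q, 313131, $) ⊢ (p, 13131, $) ⊢ (q, 3131, $) ⊢ (p, 131, $) ⊢ (q, 31, $) ⊢ (p, 1, $) ⊢ (q, ε, $) ⊢ (q, ε, ε)
All input consumed and the stack is empty.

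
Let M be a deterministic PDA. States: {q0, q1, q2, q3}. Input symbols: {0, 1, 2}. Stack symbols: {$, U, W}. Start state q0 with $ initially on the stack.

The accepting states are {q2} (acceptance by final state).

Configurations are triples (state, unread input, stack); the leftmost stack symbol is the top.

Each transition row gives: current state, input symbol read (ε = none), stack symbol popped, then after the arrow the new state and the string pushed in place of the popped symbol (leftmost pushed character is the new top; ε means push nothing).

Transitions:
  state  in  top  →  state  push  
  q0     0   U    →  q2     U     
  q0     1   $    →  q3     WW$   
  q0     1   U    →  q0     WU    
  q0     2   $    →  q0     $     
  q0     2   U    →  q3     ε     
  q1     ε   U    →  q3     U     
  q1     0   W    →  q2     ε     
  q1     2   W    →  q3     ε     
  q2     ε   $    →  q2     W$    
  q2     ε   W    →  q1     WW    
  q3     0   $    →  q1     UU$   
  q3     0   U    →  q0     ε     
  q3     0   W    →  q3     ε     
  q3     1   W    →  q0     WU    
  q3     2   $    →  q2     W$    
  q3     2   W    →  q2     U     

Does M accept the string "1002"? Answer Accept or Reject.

Accept

(q0, 1002, $) ⊢ (q3, 002, WW$) ⊢ (q3, 02, W$) ⊢ (q3, 2, $) ⊢ (q2, ε, W$)
All input consumed; state q2 ∈ F.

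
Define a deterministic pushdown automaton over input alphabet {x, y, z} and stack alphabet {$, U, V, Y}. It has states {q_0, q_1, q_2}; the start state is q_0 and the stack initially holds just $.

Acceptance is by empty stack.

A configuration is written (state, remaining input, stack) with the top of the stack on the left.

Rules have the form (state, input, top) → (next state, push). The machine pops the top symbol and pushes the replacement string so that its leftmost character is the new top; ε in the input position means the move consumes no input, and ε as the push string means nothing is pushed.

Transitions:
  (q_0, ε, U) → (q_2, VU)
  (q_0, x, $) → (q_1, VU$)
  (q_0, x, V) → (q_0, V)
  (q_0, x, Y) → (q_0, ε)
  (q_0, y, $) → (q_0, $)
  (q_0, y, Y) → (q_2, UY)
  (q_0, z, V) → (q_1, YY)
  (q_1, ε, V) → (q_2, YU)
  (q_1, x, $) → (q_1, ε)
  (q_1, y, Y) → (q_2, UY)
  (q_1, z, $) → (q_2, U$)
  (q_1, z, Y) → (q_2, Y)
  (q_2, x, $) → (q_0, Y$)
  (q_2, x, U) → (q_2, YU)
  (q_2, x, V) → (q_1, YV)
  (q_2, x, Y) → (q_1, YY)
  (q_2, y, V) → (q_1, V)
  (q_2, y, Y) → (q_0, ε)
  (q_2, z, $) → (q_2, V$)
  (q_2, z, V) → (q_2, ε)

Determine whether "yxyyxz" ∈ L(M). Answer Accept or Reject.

(q_0, yxyyxz, $) ⊢ (q_0, xyyxz, $) ⊢ (q_1, yyxz, VU$) ⊢ (q_2, yyxz, YUU$) ⊢ (q_0, yxz, UU$) ⊢ (q_2, yxz, VUU$) ⊢ (q_1, xz, VUU$) ⊢ (q_2, xz, YUUU$) ⊢ (q_1, z, YYUUU$) ⊢ (q_2, ε, YYUUU$)
All input consumed; stack is YYUUU$, not empty, and no further ε-move applies.

Reject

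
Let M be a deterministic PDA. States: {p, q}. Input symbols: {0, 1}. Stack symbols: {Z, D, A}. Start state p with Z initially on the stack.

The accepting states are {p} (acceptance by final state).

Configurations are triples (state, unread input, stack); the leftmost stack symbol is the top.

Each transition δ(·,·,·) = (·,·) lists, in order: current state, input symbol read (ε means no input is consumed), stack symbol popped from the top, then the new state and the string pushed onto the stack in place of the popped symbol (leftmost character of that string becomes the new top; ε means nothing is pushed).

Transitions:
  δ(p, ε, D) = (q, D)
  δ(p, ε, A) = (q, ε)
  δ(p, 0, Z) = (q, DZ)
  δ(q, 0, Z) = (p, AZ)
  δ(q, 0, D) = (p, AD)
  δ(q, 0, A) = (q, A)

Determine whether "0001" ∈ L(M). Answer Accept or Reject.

Reject

(p, 0001, Z)
  read 0, top Z: go to q, push DZ → (q, 001, DZ)
  read 0, top D: go to p, push AD → (p, 01, ADZ)
  ε-move, top A: go to q, push ε → (q, 01, DZ)
  read 0, top D: go to p, push AD → (p, 1, ADZ)
  ε-move, top A: go to q, push ε → (q, 1, DZ)
No transition applies at (q, 1, DZ); input not fully consumed.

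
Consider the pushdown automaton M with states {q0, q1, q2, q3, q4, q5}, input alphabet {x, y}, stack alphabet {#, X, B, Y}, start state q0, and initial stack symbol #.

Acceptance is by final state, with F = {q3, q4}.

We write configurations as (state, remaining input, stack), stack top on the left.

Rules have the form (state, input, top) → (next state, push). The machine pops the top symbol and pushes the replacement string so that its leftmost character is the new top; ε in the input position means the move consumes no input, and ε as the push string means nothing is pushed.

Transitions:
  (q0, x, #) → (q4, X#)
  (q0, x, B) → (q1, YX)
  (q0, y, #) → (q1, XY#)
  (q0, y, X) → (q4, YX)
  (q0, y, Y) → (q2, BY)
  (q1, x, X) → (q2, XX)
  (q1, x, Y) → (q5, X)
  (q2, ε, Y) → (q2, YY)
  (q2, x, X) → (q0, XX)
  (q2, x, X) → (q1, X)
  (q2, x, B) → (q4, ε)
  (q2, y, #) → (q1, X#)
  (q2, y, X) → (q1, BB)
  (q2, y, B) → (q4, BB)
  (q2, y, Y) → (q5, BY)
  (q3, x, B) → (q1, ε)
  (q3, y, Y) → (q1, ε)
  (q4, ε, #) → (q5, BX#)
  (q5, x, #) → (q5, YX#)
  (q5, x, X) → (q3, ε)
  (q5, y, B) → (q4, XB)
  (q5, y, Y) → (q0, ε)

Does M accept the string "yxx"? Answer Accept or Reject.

No computation consumes all input and reaches a final state.

Reject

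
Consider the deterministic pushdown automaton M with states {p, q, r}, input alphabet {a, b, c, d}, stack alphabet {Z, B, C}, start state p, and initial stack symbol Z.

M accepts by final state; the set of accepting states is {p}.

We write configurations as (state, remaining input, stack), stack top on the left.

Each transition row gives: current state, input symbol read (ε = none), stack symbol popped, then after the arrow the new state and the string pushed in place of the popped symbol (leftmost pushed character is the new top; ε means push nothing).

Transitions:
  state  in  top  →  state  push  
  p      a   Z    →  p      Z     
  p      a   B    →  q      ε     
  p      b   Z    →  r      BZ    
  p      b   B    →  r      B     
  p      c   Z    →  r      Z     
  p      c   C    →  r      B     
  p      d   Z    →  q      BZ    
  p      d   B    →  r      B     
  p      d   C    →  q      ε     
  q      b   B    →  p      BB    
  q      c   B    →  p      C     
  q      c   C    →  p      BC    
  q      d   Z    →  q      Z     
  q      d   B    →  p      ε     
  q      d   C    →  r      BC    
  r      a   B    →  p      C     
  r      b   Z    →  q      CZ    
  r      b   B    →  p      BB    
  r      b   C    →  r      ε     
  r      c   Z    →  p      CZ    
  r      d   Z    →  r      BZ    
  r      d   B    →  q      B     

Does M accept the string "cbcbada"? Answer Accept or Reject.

Reject

(p, cbcbada, Z)
  read c, top Z: go to r, push Z → (r, bcbada, Z)
  read b, top Z: go to q, push CZ → (q, cbada, CZ)
  read c, top C: go to p, push BC → (p, bada, BCZ)
  read b, top B: go to r, push B → (r, ada, BCZ)
  read a, top B: go to p, push C → (p, da, CCZ)
  read d, top C: go to q, push ε → (q, a, CZ)
No transition applies at (q, a, CZ); input not fully consumed.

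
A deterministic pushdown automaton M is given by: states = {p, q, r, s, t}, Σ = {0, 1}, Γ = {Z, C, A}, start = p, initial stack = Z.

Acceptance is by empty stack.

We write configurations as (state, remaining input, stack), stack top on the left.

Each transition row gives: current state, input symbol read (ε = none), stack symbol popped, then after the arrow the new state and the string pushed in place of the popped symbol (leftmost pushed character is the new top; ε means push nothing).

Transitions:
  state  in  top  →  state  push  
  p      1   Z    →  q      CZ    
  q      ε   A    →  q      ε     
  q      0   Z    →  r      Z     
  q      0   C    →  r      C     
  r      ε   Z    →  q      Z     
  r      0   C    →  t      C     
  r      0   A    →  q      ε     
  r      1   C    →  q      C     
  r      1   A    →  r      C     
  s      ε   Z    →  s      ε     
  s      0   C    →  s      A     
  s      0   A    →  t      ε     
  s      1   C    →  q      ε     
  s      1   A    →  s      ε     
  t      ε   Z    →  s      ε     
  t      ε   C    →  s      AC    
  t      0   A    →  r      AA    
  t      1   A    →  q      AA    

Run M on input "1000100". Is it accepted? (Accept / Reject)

(p, 1000100, Z)
  read 1, top Z: go to q, push CZ → (q, 000100, CZ)
  read 0, top C: go to r, push C → (r, 00100, CZ)
  read 0, top C: go to t, push C → (t, 0100, CZ)
  ε-move, top C: go to s, push AC → (s, 0100, ACZ)
  read 0, top A: go to t, push ε → (t, 100, CZ)
  ε-move, top C: go to s, push AC → (s, 100, ACZ)
  read 1, top A: go to s, push ε → (s, 00, CZ)
  read 0, top C: go to s, push A → (s, 0, AZ)
  read 0, top A: go to t, push ε → (t, ε, Z)
  ε-move, top Z: go to s, push ε → (s, ε, ε)
All input consumed and the stack is empty.

Accept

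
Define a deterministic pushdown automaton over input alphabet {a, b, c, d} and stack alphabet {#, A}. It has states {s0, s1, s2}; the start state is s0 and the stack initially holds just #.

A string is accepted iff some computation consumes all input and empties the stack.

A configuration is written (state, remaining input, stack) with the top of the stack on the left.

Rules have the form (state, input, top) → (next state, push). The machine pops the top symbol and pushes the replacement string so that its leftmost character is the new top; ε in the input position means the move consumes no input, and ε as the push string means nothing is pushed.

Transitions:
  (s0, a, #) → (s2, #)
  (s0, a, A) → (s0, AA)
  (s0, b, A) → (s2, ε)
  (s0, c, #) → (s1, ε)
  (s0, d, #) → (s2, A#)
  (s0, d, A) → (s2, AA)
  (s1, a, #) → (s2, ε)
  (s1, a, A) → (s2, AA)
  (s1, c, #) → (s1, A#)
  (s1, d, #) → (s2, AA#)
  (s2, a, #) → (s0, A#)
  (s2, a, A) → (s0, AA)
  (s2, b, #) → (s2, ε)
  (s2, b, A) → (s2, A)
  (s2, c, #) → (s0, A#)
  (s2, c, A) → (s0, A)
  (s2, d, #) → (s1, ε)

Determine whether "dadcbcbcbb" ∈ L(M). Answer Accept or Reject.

Accept

(s0, dadcbcbcbb, #)
  read d, top #: go to s2, push A# → (s2, adcbcbcbb, A#)
  read a, top A: go to s0, push AA → (s0, dcbcbcbb, AA#)
  read d, top A: go to s2, push AA → (s2, cbcbcbb, AAA#)
  read c, top A: go to s0, push A → (s0, bcbcbb, AAA#)
  read b, top A: go to s2, push ε → (s2, cbcbb, AA#)
  read c, top A: go to s0, push A → (s0, bcbb, AA#)
  read b, top A: go to s2, push ε → (s2, cbb, A#)
  read c, top A: go to s0, push A → (s0, bb, A#)
  read b, top A: go to s2, push ε → (s2, b, #)
  read b, top #: go to s2, push ε → (s2, ε, ε)
All input consumed and the stack is empty.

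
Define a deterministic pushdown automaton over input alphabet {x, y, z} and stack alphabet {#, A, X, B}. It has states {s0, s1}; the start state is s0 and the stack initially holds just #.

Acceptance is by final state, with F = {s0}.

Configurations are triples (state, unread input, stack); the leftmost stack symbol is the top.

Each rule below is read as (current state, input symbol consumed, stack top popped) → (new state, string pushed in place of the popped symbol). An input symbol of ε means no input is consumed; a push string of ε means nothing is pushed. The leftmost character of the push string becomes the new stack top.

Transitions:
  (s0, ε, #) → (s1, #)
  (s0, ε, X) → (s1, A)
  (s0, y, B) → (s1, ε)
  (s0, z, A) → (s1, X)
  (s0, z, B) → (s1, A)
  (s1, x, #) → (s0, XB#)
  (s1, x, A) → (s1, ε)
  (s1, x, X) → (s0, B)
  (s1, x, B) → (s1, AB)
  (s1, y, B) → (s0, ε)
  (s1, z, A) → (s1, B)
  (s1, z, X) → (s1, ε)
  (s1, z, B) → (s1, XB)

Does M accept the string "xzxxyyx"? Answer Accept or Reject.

Accept

(s0, xzxxyyx, #) ⊢ (s1, xzxxyyx, #) ⊢ (s0, zxxyyx, XB#) ⊢ (s1, zxxyyx, AB#) ⊢ (s1, xxyyx, BB#) ⊢ (s1, xyyx, ABB#) ⊢ (s1, yyx, BB#) ⊢ (s0, yx, B#) ⊢ (s1, x, #) ⊢ (s0, ε, XB#)
All input consumed; state s0 ∈ F.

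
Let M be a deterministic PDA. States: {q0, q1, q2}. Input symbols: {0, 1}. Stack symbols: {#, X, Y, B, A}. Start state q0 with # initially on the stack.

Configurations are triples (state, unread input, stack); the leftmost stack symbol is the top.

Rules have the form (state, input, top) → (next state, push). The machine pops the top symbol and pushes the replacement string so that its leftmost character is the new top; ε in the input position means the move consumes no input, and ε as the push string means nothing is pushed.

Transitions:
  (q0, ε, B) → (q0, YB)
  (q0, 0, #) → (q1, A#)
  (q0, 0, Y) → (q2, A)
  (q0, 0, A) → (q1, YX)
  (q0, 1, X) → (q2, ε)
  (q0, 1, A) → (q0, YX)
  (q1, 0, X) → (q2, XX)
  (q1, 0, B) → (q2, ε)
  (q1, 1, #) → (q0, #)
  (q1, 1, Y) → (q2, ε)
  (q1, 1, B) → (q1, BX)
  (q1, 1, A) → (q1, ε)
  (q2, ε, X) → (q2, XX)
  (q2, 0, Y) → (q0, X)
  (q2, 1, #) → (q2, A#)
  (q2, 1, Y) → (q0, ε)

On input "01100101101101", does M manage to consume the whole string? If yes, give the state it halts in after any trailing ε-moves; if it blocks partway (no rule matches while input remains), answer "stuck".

(q0, 01100101101101, #) ⊢ (q1, 1100101101101, A#) ⊢ (q1, 100101101101, #) ⊢ (q0, 00101101101, #) ⊢ (q1, 0101101101, A#)
No transition for (q1, 0, top A); M blocks with input 0101101101 remaining.

stuck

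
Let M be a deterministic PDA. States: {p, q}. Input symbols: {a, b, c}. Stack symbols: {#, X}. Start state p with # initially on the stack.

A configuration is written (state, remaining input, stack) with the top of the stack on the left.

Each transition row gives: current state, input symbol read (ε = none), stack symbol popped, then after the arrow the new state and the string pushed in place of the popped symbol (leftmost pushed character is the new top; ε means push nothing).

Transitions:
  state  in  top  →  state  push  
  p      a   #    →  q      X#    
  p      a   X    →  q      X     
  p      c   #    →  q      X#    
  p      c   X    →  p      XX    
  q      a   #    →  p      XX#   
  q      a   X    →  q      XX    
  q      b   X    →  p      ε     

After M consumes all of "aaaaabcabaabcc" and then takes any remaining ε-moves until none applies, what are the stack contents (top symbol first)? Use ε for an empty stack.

XXXXXX#

(p, aaaaabcabaabcc, #)
  read a, top #: go to q, push X# → (q, aaaabcabaabcc, X#)
  read a, top X: go to q, push XX → (q, aaabcabaabcc, XX#)
  read a, top X: go to q, push XX → (q, aabcabaabcc, XXX#)
  read a, top X: go to q, push XX → (q, abcabaabcc, XXXX#)
  read a, top X: go to q, push XX → (q, bcabaabcc, XXXXX#)
  read b, top X: go to p, push ε → (p, cabaabcc, XXXX#)
  read c, top X: go to p, push XX → (p, abaabcc, XXXXX#)
  read a, top X: go to q, push X → (q, baabcc, XXXXX#)
  read b, top X: go to p, push ε → (p, aabcc, XXXX#)
  read a, top X: go to q, push X → (q, abcc, XXXX#)
  read a, top X: go to q, push XX → (q, bcc, XXXXX#)
  read b, top X: go to p, push ε → (p, cc, XXXX#)
  read c, top X: go to p, push XX → (p, c, XXXXX#)
  read c, top X: go to p, push XX → (p, ε, XXXXXX#)
All input consumed in state p with stack XXXXXX#.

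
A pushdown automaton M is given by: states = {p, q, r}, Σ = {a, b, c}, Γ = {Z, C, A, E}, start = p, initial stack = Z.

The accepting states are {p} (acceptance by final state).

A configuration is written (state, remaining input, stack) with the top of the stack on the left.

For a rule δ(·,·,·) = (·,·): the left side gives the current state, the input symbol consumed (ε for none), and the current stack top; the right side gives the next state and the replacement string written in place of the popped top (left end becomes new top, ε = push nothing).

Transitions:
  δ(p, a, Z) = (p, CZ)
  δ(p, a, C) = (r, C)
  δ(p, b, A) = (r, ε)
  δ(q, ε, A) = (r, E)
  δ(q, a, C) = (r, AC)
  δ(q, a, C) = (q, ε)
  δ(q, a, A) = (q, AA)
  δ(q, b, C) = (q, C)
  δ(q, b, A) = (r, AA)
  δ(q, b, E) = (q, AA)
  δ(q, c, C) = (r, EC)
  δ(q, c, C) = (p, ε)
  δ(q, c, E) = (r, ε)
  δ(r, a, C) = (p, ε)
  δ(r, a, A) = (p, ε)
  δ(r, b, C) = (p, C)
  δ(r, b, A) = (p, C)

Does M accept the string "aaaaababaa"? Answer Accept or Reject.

Accept

One accepting computation: (p, aaaaababaa, Z) ⊢ (p, aaaababaa, CZ) ⊢ (r, aaababaa, CZ) ⊢ (p, aababaa, Z) ⊢ (p, ababaa, CZ) ⊢ (r, babaa, CZ) ⊢ (p, abaa, CZ) ⊢ (r, baa, CZ) ⊢ (p, aa, CZ) ⊢ (r, a, CZ) ⊢ (p, ε, Z)
All input consumed and state p ∈ F.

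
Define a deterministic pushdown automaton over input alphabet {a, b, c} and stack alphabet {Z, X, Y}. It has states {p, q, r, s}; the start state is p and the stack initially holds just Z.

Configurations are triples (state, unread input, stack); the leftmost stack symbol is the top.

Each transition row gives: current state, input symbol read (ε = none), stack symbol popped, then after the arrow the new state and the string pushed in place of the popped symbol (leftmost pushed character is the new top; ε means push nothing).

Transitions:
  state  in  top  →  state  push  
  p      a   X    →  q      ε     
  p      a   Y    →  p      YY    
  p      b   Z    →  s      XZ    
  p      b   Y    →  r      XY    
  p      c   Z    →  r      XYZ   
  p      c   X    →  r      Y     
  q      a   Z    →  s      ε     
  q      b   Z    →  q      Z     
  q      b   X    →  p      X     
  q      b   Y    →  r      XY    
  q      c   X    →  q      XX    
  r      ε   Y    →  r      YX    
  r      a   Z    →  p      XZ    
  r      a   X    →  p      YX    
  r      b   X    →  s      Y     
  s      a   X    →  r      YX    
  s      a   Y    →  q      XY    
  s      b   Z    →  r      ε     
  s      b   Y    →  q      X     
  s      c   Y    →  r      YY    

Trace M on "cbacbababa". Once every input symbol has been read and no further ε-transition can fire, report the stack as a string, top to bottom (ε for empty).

YXYYZ

(p, cbacbababa, Z) ⊢ (r, bacbababa, XYZ) ⊢ (s, acbababa, YYZ) ⊢ (q, cbababa, XYYZ) ⊢ (q, bababa, XXYYZ) ⊢ (p, ababa, XXYYZ) ⊢ (q, baba, XYYZ) ⊢ (p, aba, XYYZ) ⊢ (q, ba, YYZ) ⊢ (r, a, XYYZ) ⊢ (p, ε, YXYYZ)
All input consumed in state p with stack YXYYZ.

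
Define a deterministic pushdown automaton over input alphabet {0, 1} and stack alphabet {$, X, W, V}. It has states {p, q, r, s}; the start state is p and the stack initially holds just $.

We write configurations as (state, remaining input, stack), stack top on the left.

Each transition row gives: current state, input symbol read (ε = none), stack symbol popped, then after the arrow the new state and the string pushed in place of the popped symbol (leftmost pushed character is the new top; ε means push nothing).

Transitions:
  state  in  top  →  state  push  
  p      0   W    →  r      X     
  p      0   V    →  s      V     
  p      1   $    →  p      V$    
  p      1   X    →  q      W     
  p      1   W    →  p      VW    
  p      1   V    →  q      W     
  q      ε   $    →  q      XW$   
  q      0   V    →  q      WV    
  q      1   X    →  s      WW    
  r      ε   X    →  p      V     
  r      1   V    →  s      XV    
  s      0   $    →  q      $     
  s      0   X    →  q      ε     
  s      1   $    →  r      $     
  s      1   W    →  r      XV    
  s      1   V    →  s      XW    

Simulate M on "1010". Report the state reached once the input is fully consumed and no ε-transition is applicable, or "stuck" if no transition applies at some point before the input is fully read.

q

(p, 1010, $)
  read 1, top $: go to p, push V$ → (p, 010, V$)
  read 0, top V: go to s, push V → (s, 10, V$)
  read 1, top V: go to s, push XW → (s, 0, XW$)
  read 0, top X: go to q, push ε → (q, ε, W$)
All input consumed; M is in state q.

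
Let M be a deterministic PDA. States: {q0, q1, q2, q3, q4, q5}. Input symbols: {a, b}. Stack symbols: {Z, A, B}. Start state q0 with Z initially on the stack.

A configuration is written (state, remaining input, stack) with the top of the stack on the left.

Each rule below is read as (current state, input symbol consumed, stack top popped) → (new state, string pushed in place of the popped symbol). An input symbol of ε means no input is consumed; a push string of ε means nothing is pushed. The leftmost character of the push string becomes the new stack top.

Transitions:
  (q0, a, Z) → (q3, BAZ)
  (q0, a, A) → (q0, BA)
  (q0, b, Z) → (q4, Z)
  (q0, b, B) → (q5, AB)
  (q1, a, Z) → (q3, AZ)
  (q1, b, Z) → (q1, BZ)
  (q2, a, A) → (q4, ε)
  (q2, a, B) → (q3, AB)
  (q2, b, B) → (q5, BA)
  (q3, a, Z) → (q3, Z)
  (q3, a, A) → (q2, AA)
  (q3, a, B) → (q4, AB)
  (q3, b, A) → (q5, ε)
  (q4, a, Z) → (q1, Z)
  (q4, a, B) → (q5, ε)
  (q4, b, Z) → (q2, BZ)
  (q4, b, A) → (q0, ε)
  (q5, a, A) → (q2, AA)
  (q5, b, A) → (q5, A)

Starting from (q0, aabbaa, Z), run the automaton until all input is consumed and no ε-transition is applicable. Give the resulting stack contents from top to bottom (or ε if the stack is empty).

(q0, aabbaa, Z) ⊢ (q3, abbaa, BAZ) ⊢ (q4, bbaa, ABAZ) ⊢ (q0, baa, BAZ) ⊢ (q5, aa, ABAZ) ⊢ (q2, a, AABAZ) ⊢ (q4, ε, ABAZ)
All input consumed in state q4 with stack ABAZ.

ABAZ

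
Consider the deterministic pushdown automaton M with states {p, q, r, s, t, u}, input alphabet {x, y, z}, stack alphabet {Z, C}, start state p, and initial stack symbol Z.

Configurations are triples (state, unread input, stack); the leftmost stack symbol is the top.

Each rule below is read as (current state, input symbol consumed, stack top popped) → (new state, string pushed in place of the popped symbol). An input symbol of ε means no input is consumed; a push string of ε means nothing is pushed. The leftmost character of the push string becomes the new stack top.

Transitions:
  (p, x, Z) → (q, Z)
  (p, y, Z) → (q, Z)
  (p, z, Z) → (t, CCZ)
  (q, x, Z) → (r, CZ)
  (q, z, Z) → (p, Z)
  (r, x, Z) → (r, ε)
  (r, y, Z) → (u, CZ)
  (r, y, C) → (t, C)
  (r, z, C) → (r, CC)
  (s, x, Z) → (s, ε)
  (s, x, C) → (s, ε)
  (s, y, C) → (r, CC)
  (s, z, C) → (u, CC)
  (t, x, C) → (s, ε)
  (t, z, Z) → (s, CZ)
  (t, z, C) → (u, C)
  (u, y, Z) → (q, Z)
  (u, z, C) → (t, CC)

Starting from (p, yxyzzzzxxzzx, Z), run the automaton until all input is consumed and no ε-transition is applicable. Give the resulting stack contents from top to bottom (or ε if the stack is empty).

(p, yxyzzzzxxzzx, Z)
  read y, top Z: go to q, push Z → (q, xyzzzzxxzzx, Z)
  read x, top Z: go to r, push CZ → (r, yzzzzxxzzx, CZ)
  read y, top C: go to t, push C → (t, zzzzxxzzx, CZ)
  read z, top C: go to u, push C → (u, zzzxxzzx, CZ)
  read z, top C: go to t, push CC → (t, zzxxzzx, CCZ)
  read z, top C: go to u, push C → (u, zxxzzx, CCZ)
  read z, top C: go to t, push CC → (t, xxzzx, CCCZ)
  read x, top C: go to s, push ε → (s, xzzx, CCZ)
  read x, top C: go to s, push ε → (s, zzx, CZ)
  read z, top C: go to u, push CC → (u, zx, CCZ)
  read z, top C: go to t, push CC → (t, x, CCCZ)
  read x, top C: go to s, push ε → (s, ε, CCZ)
All input consumed in state s with stack CCZ.

CCZ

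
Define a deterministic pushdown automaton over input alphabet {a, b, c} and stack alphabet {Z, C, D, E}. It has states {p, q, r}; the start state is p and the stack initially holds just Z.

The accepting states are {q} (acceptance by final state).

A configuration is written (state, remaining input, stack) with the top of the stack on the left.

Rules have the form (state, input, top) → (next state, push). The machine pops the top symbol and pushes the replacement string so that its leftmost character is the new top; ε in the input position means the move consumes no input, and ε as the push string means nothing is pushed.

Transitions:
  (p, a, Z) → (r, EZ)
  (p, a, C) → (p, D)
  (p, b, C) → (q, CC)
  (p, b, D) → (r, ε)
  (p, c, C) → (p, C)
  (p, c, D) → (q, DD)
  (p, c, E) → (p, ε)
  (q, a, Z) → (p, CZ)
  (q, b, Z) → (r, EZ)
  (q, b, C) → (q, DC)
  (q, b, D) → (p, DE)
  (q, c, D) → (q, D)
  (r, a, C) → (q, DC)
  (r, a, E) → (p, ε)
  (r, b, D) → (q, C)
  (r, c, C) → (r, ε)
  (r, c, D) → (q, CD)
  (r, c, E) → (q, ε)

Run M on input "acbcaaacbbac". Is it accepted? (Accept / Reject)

Reject

(p, acbcaaacbbac, Z)
  read a, top Z: go to r, push EZ → (r, cbcaaacbbac, EZ)
  read c, top E: go to q, push ε → (q, bcaaacbbac, Z)
  read b, top Z: go to r, push EZ → (r, caaacbbac, EZ)
  read c, top E: go to q, push ε → (q, aaacbbac, Z)
  read a, top Z: go to p, push CZ → (p, aacbbac, CZ)
  read a, top C: go to p, push D → (p, acbbac, DZ)
No transition applies at (p, acbbac, DZ); input not fully consumed.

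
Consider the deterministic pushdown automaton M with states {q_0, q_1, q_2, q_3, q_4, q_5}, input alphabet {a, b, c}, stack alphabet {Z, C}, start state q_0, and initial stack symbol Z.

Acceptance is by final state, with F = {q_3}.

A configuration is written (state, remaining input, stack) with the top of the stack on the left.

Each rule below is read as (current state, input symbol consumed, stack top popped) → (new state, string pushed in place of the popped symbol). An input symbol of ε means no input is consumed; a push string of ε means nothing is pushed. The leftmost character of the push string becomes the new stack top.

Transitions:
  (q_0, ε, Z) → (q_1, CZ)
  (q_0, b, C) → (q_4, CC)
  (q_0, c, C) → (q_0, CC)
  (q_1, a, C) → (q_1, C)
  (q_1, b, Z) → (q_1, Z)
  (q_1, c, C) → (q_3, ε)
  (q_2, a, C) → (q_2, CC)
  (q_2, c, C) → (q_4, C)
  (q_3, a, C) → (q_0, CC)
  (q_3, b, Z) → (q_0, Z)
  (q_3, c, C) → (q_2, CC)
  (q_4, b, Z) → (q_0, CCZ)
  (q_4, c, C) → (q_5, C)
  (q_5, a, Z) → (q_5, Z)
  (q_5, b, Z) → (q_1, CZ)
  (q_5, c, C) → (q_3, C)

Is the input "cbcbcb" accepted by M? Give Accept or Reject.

(q_0, cbcbcb, Z)
  ε-move, top Z: go to q_1, push CZ → (q_1, cbcbcb, CZ)
  read c, top C: go to q_3, push ε → (q_3, bcbcb, Z)
  read b, top Z: go to q_0, push Z → (q_0, cbcb, Z)
  ε-move, top Z: go to q_1, push CZ → (q_1, cbcb, CZ)
  read c, top C: go to q_3, push ε → (q_3, bcb, Z)
  read b, top Z: go to q_0, push Z → (q_0, cb, Z)
  ε-move, top Z: go to q_1, push CZ → (q_1, cb, CZ)
  read c, top C: go to q_3, push ε → (q_3, b, Z)
  read b, top Z: go to q_0, push Z → (q_0, ε, Z)
  ε-move, top Z: go to q_1, push CZ → (q_1, ε, CZ)
All input consumed; state q_1 ∉ F and no further ε-move applies.

Reject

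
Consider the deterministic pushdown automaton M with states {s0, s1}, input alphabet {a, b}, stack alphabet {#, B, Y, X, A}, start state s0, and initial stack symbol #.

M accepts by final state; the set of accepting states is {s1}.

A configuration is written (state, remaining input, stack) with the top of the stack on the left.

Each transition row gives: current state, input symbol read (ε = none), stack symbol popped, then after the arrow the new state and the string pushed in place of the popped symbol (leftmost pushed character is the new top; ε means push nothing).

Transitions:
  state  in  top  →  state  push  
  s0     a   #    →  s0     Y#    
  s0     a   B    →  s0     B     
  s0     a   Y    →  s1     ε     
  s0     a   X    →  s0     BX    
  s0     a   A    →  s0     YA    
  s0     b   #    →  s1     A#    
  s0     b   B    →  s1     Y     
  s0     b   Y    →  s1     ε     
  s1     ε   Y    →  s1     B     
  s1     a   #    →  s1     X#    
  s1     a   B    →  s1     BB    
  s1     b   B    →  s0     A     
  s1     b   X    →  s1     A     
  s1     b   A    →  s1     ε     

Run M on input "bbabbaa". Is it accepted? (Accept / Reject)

(s0, bbabbaa, #)
  read b, top #: go to s1, push A# → (s1, babbaa, A#)
  read b, top A: go to s1, push ε → (s1, abbaa, #)
  read a, top #: go to s1, push X# → (s1, bbaa, X#)
  read b, top X: go to s1, push A → (s1, baa, A#)
  read b, top A: go to s1, push ε → (s1, aa, #)
  read a, top #: go to s1, push X# → (s1, a, X#)
No transition applies at (s1, a, X#); input not fully consumed.

Reject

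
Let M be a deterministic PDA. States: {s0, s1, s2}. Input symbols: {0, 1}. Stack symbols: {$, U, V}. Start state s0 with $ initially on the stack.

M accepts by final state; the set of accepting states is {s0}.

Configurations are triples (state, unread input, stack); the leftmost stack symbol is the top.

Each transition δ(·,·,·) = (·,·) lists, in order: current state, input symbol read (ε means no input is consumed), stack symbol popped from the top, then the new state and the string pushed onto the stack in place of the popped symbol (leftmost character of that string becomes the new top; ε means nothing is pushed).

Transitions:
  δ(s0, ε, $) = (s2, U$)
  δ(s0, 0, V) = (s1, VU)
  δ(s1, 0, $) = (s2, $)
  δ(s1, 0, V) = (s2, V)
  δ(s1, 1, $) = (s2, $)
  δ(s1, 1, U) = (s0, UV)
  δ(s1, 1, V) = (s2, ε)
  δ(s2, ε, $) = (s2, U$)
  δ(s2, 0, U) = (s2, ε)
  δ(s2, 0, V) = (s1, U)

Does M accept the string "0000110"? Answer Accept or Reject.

(s0, 0000110, $)
  ε-move, top $: go to s2, push U$ → (s2, 0000110, U$)
  read 0, top U: go to s2, push ε → (s2, 000110, $)
  ε-move, top $: go to s2, push U$ → (s2, 000110, U$)
  read 0, top U: go to s2, push ε → (s2, 00110, $)
  ε-move, top $: go to s2, push U$ → (s2, 00110, U$)
  read 0, top U: go to s2, push ε → (s2, 0110, $)
  ε-move, top $: go to s2, push U$ → (s2, 0110, U$)
  read 0, top U: go to s2, push ε → (s2, 110, $)
  ε-move, top $: go to s2, push U$ → (s2, 110, U$)
No transition applies at (s2, 110, U$); input not fully consumed.

Reject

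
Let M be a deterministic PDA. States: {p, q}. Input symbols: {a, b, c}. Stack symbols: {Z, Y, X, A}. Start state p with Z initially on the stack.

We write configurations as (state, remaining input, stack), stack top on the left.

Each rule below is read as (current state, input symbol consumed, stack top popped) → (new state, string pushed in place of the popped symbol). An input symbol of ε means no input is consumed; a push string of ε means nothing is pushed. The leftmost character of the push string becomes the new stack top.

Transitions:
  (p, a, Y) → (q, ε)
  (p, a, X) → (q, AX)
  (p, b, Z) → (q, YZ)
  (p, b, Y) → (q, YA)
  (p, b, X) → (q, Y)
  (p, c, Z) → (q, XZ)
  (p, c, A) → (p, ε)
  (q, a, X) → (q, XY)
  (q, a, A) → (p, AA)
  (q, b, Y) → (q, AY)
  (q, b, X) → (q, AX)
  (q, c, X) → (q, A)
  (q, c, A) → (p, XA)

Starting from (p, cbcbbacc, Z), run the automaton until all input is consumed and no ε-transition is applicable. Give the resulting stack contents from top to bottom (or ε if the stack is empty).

(p, cbcbbacc, Z)
  read c, top Z: go to q, push XZ → (q, bcbbacc, XZ)
  read b, top X: go to q, push AX → (q, cbbacc, AXZ)
  read c, top A: go to p, push XA → (p, bbacc, XAXZ)
  read b, top X: go to q, push Y → (q, bacc, YAXZ)
  read b, top Y: go to q, push AY → (q, acc, AYAXZ)
  read a, top A: go to p, push AA → (p, cc, AAYAXZ)
  read c, top A: go to p, push ε → (p, c, AYAXZ)
  read c, top A: go to p, push ε → (p, ε, YAXZ)
All input consumed in state p with stack YAXZ.

YAXZ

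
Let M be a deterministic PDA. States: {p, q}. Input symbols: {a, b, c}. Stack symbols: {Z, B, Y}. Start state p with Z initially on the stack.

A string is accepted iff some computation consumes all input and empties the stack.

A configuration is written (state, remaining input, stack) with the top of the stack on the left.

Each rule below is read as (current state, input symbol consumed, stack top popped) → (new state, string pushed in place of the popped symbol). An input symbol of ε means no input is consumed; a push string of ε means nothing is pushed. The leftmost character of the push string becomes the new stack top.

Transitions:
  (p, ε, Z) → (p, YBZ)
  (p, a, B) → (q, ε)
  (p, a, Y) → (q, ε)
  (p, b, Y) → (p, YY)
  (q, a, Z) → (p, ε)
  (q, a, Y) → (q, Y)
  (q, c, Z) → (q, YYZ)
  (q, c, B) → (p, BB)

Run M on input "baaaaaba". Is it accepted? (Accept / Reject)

Reject

(p, baaaaaba, Z)
  ε-move, top Z: go to p, push YBZ → (p, baaaaaba, YBZ)
  read b, top Y: go to p, push YY → (p, aaaaaba, YYBZ)
  read a, top Y: go to q, push ε → (q, aaaaba, YBZ)
  read a, top Y: go to q, push Y → (q, aaaba, YBZ)
  read a, top Y: go to q, push Y → (q, aaba, YBZ)
  read a, top Y: go to q, push Y → (q, aba, YBZ)
  read a, top Y: go to q, push Y → (q, ba, YBZ)
No transition applies at (q, ba, YBZ); input not fully consumed.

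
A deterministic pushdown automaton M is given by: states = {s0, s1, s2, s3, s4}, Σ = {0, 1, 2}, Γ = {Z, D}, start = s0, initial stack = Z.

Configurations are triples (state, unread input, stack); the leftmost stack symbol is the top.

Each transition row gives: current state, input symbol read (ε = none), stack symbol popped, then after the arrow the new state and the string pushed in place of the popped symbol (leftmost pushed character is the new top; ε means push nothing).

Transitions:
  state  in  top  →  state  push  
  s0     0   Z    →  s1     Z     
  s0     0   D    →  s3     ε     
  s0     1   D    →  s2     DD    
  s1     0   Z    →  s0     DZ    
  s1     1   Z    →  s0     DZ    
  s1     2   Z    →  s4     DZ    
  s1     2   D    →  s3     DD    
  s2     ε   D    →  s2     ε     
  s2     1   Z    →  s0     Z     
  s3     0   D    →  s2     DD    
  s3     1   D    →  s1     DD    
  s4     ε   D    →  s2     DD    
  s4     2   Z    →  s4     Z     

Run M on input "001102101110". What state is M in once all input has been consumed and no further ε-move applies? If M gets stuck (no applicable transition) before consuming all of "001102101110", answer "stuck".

(s0, 001102101110, Z)
  read 0, top Z: go to s1, push Z → (s1, 01102101110, Z)
  read 0, top Z: go to s0, push DZ → (s0, 1102101110, DZ)
  read 1, top D: go to s2, push DD → (s2, 102101110, DDZ)
  ε-move, top D: go to s2, push ε → (s2, 102101110, DZ)
  ε-move, top D: go to s2, push ε → (s2, 102101110, Z)
  read 1, top Z: go to s0, push Z → (s0, 02101110, Z)
  read 0, top Z: go to s1, push Z → (s1, 2101110, Z)
  read 2, top Z: go to s4, push DZ → (s4, 101110, DZ)
  ε-move, top D: go to s2, push DD → (s2, 101110, DDZ)
  ε-move, top D: go to s2, push ε → (s2, 101110, DZ)
  ε-move, top D: go to s2, push ε → (s2, 101110, Z)
  read 1, top Z: go to s0, push Z → (s0, 01110, Z)
  read 0, top Z: go to s1, push Z → (s1, 1110, Z)
  read 1, top Z: go to s0, push DZ → (s0, 110, DZ)
  read 1, top D: go to s2, push DD → (s2, 10, DDZ)
  ε-move, top D: go to s2, push ε → (s2, 10, DZ)
  ε-move, top D: go to s2, push ε → (s2, 10, Z)
  read 1, top Z: go to s0, push Z → (s0, 0, Z)
  read 0, top Z: go to s1, push Z → (s1, ε, Z)
All input consumed; M is in state s1.

s1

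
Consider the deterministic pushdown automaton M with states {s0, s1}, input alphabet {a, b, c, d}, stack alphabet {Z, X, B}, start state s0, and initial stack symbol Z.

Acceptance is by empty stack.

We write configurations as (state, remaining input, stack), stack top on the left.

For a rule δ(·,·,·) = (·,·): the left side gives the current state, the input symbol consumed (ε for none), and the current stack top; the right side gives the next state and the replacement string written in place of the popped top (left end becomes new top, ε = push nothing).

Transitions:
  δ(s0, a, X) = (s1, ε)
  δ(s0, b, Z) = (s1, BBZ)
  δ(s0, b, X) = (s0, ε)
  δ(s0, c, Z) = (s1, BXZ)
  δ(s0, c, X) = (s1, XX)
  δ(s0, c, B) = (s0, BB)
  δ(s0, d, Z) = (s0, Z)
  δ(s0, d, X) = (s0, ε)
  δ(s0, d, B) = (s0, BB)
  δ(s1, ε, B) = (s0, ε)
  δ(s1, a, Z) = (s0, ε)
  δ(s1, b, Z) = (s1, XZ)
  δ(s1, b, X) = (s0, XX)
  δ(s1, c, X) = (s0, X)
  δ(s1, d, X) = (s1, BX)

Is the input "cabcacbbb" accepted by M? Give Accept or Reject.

(s0, cabcacbbb, Z) ⊢ (s1, abcacbbb, BXZ) ⊢ (s0, abcacbbb, XZ) ⊢ (s1, bcacbbb, Z) ⊢ (s1, cacbbb, XZ) ⊢ (s0, acbbb, XZ) ⊢ (s1, cbbb, Z)
No transition applies at (s1, cbbb, Z); input not fully consumed.

Reject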